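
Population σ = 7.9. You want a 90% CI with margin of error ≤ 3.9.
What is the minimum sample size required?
n ≥ 12

For margin E ≤ 3.9:
n ≥ (z* · σ / E)²
n ≥ (1.645 · 7.9 / 3.9)²
n ≥ 11.10

Minimum n = 12 (rounding up)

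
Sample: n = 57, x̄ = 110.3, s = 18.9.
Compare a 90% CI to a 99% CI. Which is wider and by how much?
99% CI is wider by 4.97

df = 56
90% CI: t* = 1.673, (106.11, 114.49), width = 2 · t* · s/√n = 8.38
99% CI: t* = 2.667, (103.62, 116.98), width = 2 · t* · s/√n = 13.35

The 99% CI is wider by 13.35 - 8.38 = 4.97.
Higher confidence requires a wider interval.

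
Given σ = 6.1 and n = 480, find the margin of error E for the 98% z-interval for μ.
Margin of error = 0.65

Margin of error = z* · σ/√n
= 2.326 · 6.1/√480
= 2.326 · 6.1/21.9089
= 0.65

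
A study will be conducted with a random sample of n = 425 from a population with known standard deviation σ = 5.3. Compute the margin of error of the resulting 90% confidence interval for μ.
Margin of error = 0.42

Margin of error = z* · σ/√n
= 1.645 · 5.3/√425
= 1.645 · 5.3/20.6155
= 0.42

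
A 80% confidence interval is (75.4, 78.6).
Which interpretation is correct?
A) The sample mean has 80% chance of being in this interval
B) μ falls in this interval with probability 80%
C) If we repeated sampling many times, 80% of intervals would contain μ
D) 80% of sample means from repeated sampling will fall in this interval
C

A) Wrong — x̄ is observed and sits in the interval by construction.
B) Wrong — μ is fixed; the randomness lives in the interval, not in μ.
C) Correct — this is the frequentist long-run coverage interpretation.
D) Wrong — coverage applies to intervals containing μ, not to future x̄ values.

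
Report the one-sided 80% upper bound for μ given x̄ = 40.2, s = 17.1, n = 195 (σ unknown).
μ ≤ 41.23

Upper bound (one-sided):
t* = 0.843 (one-sided for 80%)
Upper bound = x̄ + t* · s/√n = 40.2 + 0.843 · 17.1/√195 = 41.23

We are 80% confident that μ ≤ 41.23.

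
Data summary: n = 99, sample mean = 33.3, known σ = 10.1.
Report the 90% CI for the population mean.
(31.63, 34.97)

z-interval (σ known):
z* = 1.645 for 90% confidence

Margin of error = z* · σ/√n = 1.645 · 10.1/√99 = 1.67

CI: (33.3 - 1.67, 33.3 + 1.67) = (31.63, 34.97)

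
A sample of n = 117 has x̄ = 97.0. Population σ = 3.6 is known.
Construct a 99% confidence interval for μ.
(96.14, 97.86)

z-interval (σ known):
z* = 2.576 for 99% confidence

Margin of error = z* · σ/√n = 2.576 · 3.6/√117 = 0.86

CI: (97.0 - 0.86, 97.0 + 0.86) = (96.14, 97.86)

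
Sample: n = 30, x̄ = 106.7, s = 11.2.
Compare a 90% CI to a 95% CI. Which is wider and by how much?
95% CI is wider by 1.41

df = 29
90% CI: t* = 1.699, (103.23, 110.17), width = 2 · t* · s/√n = 6.95
95% CI: t* = 2.045, (102.52, 110.88), width = 2 · t* · s/√n = 8.36

The 95% CI is wider by 8.36 - 6.95 = 1.41.
Higher confidence requires a wider interval.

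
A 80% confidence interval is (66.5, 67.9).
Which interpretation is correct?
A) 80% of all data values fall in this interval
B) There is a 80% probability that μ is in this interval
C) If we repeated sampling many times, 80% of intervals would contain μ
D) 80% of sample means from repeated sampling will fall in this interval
C

A) Wrong — a CI is about the parameter μ, not individual data values.
B) Wrong — μ is fixed; the randomness lives in the interval, not in μ.
C) Correct — this is the frequentist long-run coverage interpretation.
D) Wrong — coverage applies to intervals containing μ, not to future x̄ values.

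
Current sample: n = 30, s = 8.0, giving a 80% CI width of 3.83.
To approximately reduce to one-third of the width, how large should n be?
n ≈ 270

CI width ∝ 1/√n
To reduce width by factor 3, need √n to grow by 3 → need 3² = 9 times as many samples.

Current: n = 30, width = 3.83
New: n = 270, width ≈ 1.25

Width reduced by factor of 3.83/1.25 = 3.06.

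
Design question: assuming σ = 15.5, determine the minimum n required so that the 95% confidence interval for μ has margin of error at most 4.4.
n ≥ 48

For margin E ≤ 4.4:
n ≥ (z* · σ / E)²
n ≥ (1.960 · 15.5 / 4.4)²
n ≥ 47.67

Minimum n = 48 (rounding up)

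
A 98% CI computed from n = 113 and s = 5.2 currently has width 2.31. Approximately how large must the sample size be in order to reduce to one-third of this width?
n ≈ 1017

CI width ∝ 1/√n
To reduce width by factor 3, need √n to grow by 3 → need 3² = 9 times as many samples.

Current: n = 113, width = 2.31
New: n = 1017, width ≈ 0.76

Width reduced by factor of 2.31/0.76 = 3.04.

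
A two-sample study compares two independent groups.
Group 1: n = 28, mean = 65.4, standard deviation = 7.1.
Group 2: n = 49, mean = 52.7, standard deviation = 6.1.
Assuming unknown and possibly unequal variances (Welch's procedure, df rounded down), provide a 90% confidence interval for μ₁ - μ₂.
(10.02, 15.38)

Difference: x̄₁ - x̄₂ = 12.70
SE = √(s₁²/n₁ + s₂²/n₂) = √(7.1²/28 + 6.1²/49) = 1.5999
df = 49.62 → 49 (Welch–Satterthwaite, rounded down)
t* = 1.677

CI: 12.70 ± 1.677 · 1.5999 = 12.70 ± 2.68 = (10.02, 15.38)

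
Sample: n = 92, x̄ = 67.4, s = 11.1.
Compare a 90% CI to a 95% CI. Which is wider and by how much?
95% CI is wider by 0.75

df = 91
90% CI: t* = 1.662, (65.48, 69.32), width = 2 · t* · s/√n = 3.85
95% CI: t* = 1.986, (65.10, 69.70), width = 2 · t* · s/√n = 4.60

The 95% CI is wider by 4.60 - 3.85 = 0.75.
Higher confidence requires a wider interval.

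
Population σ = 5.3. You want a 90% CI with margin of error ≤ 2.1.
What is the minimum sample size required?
n ≥ 18

For margin E ≤ 2.1:
n ≥ (z* · σ / E)²
n ≥ (1.645 · 5.3 / 2.1)²
n ≥ 17.24

Minimum n = 18 (rounding up)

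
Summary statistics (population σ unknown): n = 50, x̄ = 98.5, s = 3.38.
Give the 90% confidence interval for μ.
(97.70, 99.30)

t-interval (σ unknown):
df = n - 1 = 49
t* = 1.677 for 90% confidence

Margin of error = t* · s/√n = 1.677 · 3.38/√50 = 0.80

CI: (97.70, 99.30)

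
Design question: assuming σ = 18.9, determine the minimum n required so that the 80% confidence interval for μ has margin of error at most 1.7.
n ≥ 204

For margin E ≤ 1.7:
n ≥ (z* · σ / E)²
n ≥ (1.282 · 18.9 / 1.7)²
n ≥ 203.14

Minimum n = 204 (rounding up)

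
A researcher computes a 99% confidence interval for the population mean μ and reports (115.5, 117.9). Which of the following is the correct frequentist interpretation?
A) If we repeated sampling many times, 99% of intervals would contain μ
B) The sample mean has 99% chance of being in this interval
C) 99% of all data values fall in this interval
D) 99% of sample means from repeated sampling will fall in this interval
A

A) Correct — this is the frequentist long-run coverage interpretation.
B) Wrong — x̄ is observed and sits in the interval by construction.
C) Wrong — a CI is about the parameter μ, not individual data values.
D) Wrong — coverage applies to intervals containing μ, not to future x̄ values.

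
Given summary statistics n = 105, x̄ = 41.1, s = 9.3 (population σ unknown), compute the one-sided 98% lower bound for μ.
μ ≥ 39.21

Lower bound (one-sided):
t* = 2.080 (one-sided for 98%)
Lower bound = x̄ - t* · s/√n = 41.1 - 2.080 · 9.3/√105 = 39.21

We are 98% confident that μ ≥ 39.21.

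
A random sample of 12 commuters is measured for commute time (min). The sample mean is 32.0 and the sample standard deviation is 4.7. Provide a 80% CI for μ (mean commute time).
(30.15, 33.85)

t-interval (σ unknown):
df = n - 1 = 11
t* = 1.363 for 80% confidence

Margin of error = t* · s/√n = 1.363 · 4.7/√12 = 1.85

CI: (30.15, 33.85)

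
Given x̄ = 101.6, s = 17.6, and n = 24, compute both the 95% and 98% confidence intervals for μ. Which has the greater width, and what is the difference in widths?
98% CI is wider by 3.09

df = 23
95% CI: t* = 2.069, (94.17, 109.03), width = 2 · t* · s/√n = 14.87
98% CI: t* = 2.500, (92.62, 110.58), width = 2 · t* · s/√n = 17.96

The 98% CI is wider by 17.96 - 14.87 = 3.09.
Higher confidence requires a wider interval.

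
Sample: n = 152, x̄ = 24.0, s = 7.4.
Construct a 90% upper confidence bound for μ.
μ ≤ 24.77

Upper bound (one-sided):
t* = 1.287 (one-sided for 90%)
Upper bound = x̄ + t* · s/√n = 24.0 + 1.287 · 7.4/√152 = 24.77

We are 90% confident that μ ≤ 24.77.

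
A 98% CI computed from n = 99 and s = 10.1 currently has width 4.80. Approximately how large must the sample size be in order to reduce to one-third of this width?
n ≈ 891

CI width ∝ 1/√n
To reduce width by factor 3, need √n to grow by 3 → need 3² = 9 times as many samples.

Current: n = 99, width = 4.80
New: n = 891, width ≈ 1.58

Width reduced by factor of 4.80/1.58 = 3.04.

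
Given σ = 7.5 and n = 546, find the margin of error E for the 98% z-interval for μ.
Margin of error = 0.75

Margin of error = z* · σ/√n
= 2.326 · 7.5/√546
= 2.326 · 7.5/23.3666
= 0.75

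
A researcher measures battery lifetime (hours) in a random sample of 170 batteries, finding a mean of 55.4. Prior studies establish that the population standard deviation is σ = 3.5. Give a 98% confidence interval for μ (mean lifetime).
(54.78, 56.02)

z-interval (σ known):
z* = 2.326 for 98% confidence

Margin of error = z* · σ/√n = 2.326 · 3.5/√170 = 0.62

CI: (55.4 - 0.62, 55.4 + 0.62) = (54.78, 56.02)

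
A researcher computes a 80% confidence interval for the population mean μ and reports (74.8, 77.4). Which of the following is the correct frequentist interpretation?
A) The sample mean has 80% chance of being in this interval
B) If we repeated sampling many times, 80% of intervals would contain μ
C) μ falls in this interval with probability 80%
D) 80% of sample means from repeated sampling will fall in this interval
B

A) Wrong — x̄ is observed and sits in the interval by construction.
B) Correct — this is the frequentist long-run coverage interpretation.
C) Wrong — μ is fixed; the randomness lives in the interval, not in μ.
D) Wrong — coverage applies to intervals containing μ, not to future x̄ values.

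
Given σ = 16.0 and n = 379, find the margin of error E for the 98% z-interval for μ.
Margin of error = 1.91

Margin of error = z* · σ/√n
= 2.326 · 16.0/√379
= 2.326 · 16.0/19.4679
= 1.91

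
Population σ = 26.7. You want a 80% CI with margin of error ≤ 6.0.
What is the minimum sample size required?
n ≥ 33

For margin E ≤ 6.0:
n ≥ (z* · σ / E)²
n ≥ (1.282 · 26.7 / 6.0)²
n ≥ 32.55

Minimum n = 33 (rounding up)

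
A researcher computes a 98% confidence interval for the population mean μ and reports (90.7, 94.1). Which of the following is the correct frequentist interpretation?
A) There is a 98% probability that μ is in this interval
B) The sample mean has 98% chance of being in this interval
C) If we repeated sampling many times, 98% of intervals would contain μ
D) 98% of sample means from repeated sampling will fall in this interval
C

A) Wrong — μ is fixed; the randomness lives in the interval, not in μ.
B) Wrong — x̄ is observed and sits in the interval by construction.
C) Correct — this is the frequentist long-run coverage interpretation.
D) Wrong — coverage applies to intervals containing μ, not to future x̄ values.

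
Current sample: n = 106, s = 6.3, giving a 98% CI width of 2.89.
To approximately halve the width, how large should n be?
n ≈ 424

CI width ∝ 1/√n
To reduce width by factor 2, need √n to grow by 2 → need 2² = 4 times as many samples.

Current: n = 106, width = 2.89
New: n = 424, width ≈ 1.43

Width reduced by factor of 2.89/1.43 = 2.02.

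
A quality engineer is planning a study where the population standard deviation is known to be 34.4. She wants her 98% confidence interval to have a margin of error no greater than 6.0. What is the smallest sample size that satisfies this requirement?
n ≥ 178

For margin E ≤ 6.0:
n ≥ (z* · σ / E)²
n ≥ (2.326 · 34.4 / 6.0)²
n ≥ 177.84

Minimum n = 178 (rounding up)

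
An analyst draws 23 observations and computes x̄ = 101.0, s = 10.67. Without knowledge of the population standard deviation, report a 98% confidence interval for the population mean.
(95.42, 106.58)

t-interval (σ unknown):
df = n - 1 = 22
t* = 2.508 for 98% confidence

Margin of error = t* · s/√n = 2.508 · 10.67/√23 = 5.58

CI: (95.42, 106.58)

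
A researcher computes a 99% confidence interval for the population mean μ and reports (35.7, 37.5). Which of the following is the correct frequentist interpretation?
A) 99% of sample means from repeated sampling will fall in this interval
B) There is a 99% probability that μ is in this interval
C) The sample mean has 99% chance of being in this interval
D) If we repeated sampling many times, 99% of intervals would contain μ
D

A) Wrong — coverage applies to intervals containing μ, not to future x̄ values.
B) Wrong — μ is fixed; the randomness lives in the interval, not in μ.
C) Wrong — x̄ is observed and sits in the interval by construction.
D) Correct — this is the frequentist long-run coverage interpretation.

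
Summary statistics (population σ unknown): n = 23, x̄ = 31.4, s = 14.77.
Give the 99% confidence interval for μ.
(22.72, 40.08)

t-interval (σ unknown):
df = n - 1 = 22
t* = 2.819 for 99% confidence

Margin of error = t* · s/√n = 2.819 · 14.77/√23 = 8.68

CI: (22.72, 40.08)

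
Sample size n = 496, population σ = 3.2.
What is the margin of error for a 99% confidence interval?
Margin of error = 0.37

Margin of error = z* · σ/√n
= 2.576 · 3.2/√496
= 2.576 · 3.2/22.2711
= 0.37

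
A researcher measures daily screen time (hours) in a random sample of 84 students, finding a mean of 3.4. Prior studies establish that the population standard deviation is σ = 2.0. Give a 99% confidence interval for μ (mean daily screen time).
(2.84, 3.96)

z-interval (σ known):
z* = 2.576 for 99% confidence

Margin of error = z* · σ/√n = 2.576 · 2.0/√84 = 0.56

CI: (3.4 - 0.56, 3.4 + 0.56) = (2.84, 3.96)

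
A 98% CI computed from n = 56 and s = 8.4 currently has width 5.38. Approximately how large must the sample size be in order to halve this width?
n ≈ 224

CI width ∝ 1/√n
To reduce width by factor 2, need √n to grow by 2 → need 2² = 4 times as many samples.

Current: n = 56, width = 5.38
New: n = 224, width ≈ 2.63

Width reduced by factor of 5.38/2.63 = 2.05.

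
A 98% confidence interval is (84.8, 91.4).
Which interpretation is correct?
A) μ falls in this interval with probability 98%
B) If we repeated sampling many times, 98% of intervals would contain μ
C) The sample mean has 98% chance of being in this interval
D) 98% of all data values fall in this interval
B

A) Wrong — μ is fixed; the randomness lives in the interval, not in μ.
B) Correct — this is the frequentist long-run coverage interpretation.
C) Wrong — x̄ is observed and sits in the interval by construction.
D) Wrong — a CI is about the parameter μ, not individual data values.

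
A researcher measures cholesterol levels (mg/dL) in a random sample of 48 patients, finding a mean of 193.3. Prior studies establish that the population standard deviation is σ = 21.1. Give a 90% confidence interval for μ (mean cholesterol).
(188.29, 198.31)

z-interval (σ known):
z* = 1.645 for 90% confidence

Margin of error = z* · σ/√n = 1.645 · 21.1/√48 = 5.01

CI: (193.3 - 5.01, 193.3 + 5.01) = (188.29, 198.31)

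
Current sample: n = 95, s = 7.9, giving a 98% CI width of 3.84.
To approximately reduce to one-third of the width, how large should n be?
n ≈ 855

CI width ∝ 1/√n
To reduce width by factor 3, need √n to grow by 3 → need 3² = 9 times as many samples.

Current: n = 95, width = 3.84
New: n = 855, width ≈ 1.26

Width reduced by factor of 3.84/1.26 = 3.05.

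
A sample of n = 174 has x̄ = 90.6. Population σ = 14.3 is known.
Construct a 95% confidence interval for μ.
(88.48, 92.72)

z-interval (σ known):
z* = 1.960 for 95% confidence

Margin of error = z* · σ/√n = 1.960 · 14.3/√174 = 2.12

CI: (90.6 - 2.12, 90.6 + 2.12) = (88.48, 92.72)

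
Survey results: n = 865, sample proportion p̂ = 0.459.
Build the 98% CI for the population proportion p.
(0.420, 0.498)

Proportion CI:
SE = √(p̂(1-p̂)/n) = √(0.459 · 0.541 / 865) = 0.01694

z* = 2.326
Margin = z* · SE = 2.326 · 0.01694 = 0.0394

CI: 0.459 ± 0.0394 = (0.420, 0.498)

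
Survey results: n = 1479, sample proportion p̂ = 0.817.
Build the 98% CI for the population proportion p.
(0.794, 0.840)

Proportion CI:
SE = √(p̂(1-p̂)/n) = √(0.817 · 0.183 / 1479) = 0.01005

z* = 2.326
Margin = z* · SE = 2.326 · 0.01005 = 0.0234

CI: 0.817 ± 0.0234 = (0.794, 0.840)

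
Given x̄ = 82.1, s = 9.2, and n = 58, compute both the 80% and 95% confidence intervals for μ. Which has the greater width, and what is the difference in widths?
95% CI is wider by 1.71

df = 57
80% CI: t* = 1.297, (80.53, 83.67), width = 2 · t* · s/√n = 3.13
95% CI: t* = 2.002, (79.68, 84.52), width = 2 · t* · s/√n = 4.84

The 95% CI is wider by 4.84 - 3.13 = 1.71.
Higher confidence requires a wider interval.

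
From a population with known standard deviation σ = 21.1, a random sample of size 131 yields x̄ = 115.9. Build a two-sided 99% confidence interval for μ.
(111.15, 120.65)

z-interval (σ known):
z* = 2.576 for 99% confidence

Margin of error = z* · σ/√n = 2.576 · 21.1/√131 = 4.75

CI: (115.9 - 4.75, 115.9 + 4.75) = (111.15, 120.65)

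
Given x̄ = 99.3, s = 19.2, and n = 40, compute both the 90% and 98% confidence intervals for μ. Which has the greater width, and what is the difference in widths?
98% CI is wider by 4.50

df = 39
90% CI: t* = 1.685, (94.18, 104.42), width = 2 · t* · s/√n = 10.23
98% CI: t* = 2.426, (91.94, 106.66), width = 2 · t* · s/√n = 14.73

The 98% CI is wider by 14.73 - 10.23 = 4.50.
Higher confidence requires a wider interval.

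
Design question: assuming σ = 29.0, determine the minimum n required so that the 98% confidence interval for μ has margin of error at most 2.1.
n ≥ 1032

For margin E ≤ 2.1:
n ≥ (z* · σ / E)²
n ≥ (2.326 · 29.0 / 2.1)²
n ≥ 1031.76

Minimum n = 1032 (rounding up)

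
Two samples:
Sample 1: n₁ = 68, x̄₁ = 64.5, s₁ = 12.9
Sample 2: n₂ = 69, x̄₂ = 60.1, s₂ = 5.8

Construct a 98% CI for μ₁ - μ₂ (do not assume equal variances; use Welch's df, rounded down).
(0.34, 8.46)

Difference: x̄₁ - x̄₂ = 4.40
SE = √(s₁²/n₁ + s₂²/n₂) = √(12.9²/68 + 5.8²/69) = 1.7131
df = 92.73 → 92 (Welch–Satterthwaite, rounded down)
t* = 2.368

CI: 4.40 ± 2.368 · 1.7131 = 4.40 ± 4.06 = (0.34, 8.46)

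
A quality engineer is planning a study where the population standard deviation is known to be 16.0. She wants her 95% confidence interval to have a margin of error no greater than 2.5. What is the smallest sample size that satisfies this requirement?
n ≥ 158

For margin E ≤ 2.5:
n ≥ (z* · σ / E)²
n ≥ (1.960 · 16.0 / 2.5)²
n ≥ 157.35

Minimum n = 158 (rounding up)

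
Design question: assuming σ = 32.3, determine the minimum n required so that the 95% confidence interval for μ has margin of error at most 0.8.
n ≥ 6263

For margin E ≤ 0.8:
n ≥ (z* · σ / E)²
n ≥ (1.960 · 32.3 / 0.8)²
n ≥ 6262.35

Minimum n = 6263 (rounding up)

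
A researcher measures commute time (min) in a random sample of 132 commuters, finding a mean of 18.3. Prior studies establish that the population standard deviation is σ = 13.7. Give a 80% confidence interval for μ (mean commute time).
(16.77, 19.83)

z-interval (σ known):
z* = 1.282 for 80% confidence

Margin of error = z* · σ/√n = 1.282 · 13.7/√132 = 1.53

CI: (18.3 - 1.53, 18.3 + 1.53) = (16.77, 19.83)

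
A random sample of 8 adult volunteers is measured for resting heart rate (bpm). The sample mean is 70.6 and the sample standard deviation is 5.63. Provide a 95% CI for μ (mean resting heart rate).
(65.89, 75.31)

t-interval (σ unknown):
df = n - 1 = 7
t* = 2.365 for 95% confidence

Margin of error = t* · s/√n = 2.365 · 5.63/√8 = 4.71

CI: (65.89, 75.31)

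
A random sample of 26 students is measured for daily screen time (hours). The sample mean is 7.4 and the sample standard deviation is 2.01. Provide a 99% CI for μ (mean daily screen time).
(6.30, 8.50)

t-interval (σ unknown):
df = n - 1 = 25
t* = 2.787 for 99% confidence

Margin of error = t* · s/√n = 2.787 · 2.01/√26 = 1.10

CI: (6.30, 8.50)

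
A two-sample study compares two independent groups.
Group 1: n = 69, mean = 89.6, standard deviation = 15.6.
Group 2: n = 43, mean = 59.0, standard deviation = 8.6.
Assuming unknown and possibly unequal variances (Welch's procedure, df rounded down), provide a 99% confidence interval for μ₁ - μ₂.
(24.59, 36.61)

Difference: x̄₁ - x̄₂ = 30.60
SE = √(s₁²/n₁ + s₂²/n₂) = √(15.6²/69 + 8.6²/43) = 2.2906
df = 108.66 → 108 (Welch–Satterthwaite, rounded down)
t* = 2.622

CI: 30.60 ± 2.622 · 2.2906 = 30.60 ± 6.01 = (24.59, 36.61)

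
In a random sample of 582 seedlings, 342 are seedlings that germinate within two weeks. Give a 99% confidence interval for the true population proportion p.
(0.535, 0.640)

Proportion CI:
p̂ = 342/582 = 0.58763
SE = √(p̂(1-p̂)/n) = √(0.58763 · 0.41237 / 582) = 0.02040

z* = 2.576
Margin = z* · SE = 2.576 · 0.02040 = 0.0526

CI: 0.58763 ± 0.0526 = (0.535, 0.640)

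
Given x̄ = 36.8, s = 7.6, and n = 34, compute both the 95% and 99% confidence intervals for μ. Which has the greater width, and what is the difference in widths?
99% CI is wider by 1.82

df = 33
95% CI: t* = 2.035, (34.15, 39.45), width = 2 · t* · s/√n = 5.30
99% CI: t* = 2.733, (33.24, 40.36), width = 2 · t* · s/√n = 7.12

The 99% CI is wider by 7.12 - 5.30 = 1.82.
Higher confidence requires a wider interval.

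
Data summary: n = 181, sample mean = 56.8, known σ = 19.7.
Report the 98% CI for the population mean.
(53.39, 60.21)

z-interval (σ known):
z* = 2.326 for 98% confidence

Margin of error = z* · σ/√n = 2.326 · 19.7/√181 = 3.41

CI: (56.8 - 3.41, 56.8 + 3.41) = (53.39, 60.21)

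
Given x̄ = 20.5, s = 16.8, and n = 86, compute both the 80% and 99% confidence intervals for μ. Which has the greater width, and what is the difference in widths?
99% CI is wider by 4.87

df = 85
80% CI: t* = 1.292, (18.16, 22.84), width = 2 · t* · s/√n = 4.68
99% CI: t* = 2.635, (15.73, 25.27), width = 2 · t* · s/√n = 9.55

The 99% CI is wider by 9.55 - 4.68 = 4.87.
Higher confidence requires a wider interval.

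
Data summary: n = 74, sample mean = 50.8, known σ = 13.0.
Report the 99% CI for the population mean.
(46.91, 54.69)

z-interval (σ known):
z* = 2.576 for 99% confidence

Margin of error = z* · σ/√n = 2.576 · 13.0/√74 = 3.89

CI: (50.8 - 3.89, 50.8 + 3.89) = (46.91, 54.69)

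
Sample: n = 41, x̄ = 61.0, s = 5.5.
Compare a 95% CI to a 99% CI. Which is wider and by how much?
99% CI is wider by 1.18

df = 40
95% CI: t* = 2.021, (59.26, 62.74), width = 2 · t* · s/√n = 3.47
99% CI: t* = 2.704, (58.68, 63.32), width = 2 · t* · s/√n = 4.65

The 99% CI is wider by 4.65 - 3.47 = 1.18.
Higher confidence requires a wider interval.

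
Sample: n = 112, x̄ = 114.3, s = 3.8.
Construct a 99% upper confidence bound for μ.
μ ≤ 115.15

Upper bound (one-sided):
t* = 2.360 (one-sided for 99%)
Upper bound = x̄ + t* · s/√n = 114.3 + 2.360 · 3.8/√112 = 115.15

We are 99% confident that μ ≤ 115.15.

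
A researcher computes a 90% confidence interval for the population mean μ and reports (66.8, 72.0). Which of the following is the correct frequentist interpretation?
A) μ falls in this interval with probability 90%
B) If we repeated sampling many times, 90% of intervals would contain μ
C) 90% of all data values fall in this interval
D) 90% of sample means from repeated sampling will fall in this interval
B

A) Wrong — μ is fixed; the randomness lives in the interval, not in μ.
B) Correct — this is the frequentist long-run coverage interpretation.
C) Wrong — a CI is about the parameter μ, not individual data values.
D) Wrong — coverage applies to intervals containing μ, not to future x̄ values.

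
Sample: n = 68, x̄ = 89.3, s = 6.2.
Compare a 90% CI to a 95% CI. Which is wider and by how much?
95% CI is wider by 0.49

df = 67
90% CI: t* = 1.668, (88.05, 90.55), width = 2 · t* · s/√n = 2.51
95% CI: t* = 1.996, (87.80, 90.80), width = 2 · t* · s/√n = 3.00

The 95% CI is wider by 3.00 - 2.51 = 0.49.
Higher confidence requires a wider interval.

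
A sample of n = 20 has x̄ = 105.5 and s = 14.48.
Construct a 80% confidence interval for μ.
(101.20, 109.80)

t-interval (σ unknown):
df = n - 1 = 19
t* = 1.328 for 80% confidence

Margin of error = t* · s/√n = 1.328 · 14.48/√20 = 4.30

CI: (101.20, 109.80)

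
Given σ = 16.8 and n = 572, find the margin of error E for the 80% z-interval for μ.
Margin of error = 0.90

Margin of error = z* · σ/√n
= 1.282 · 16.8/√572
= 1.282 · 16.8/23.9165
= 0.90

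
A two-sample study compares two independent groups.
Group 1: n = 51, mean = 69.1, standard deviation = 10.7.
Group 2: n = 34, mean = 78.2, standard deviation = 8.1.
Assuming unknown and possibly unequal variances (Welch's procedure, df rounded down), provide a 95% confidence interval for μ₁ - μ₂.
(-13.17, -5.03)

Difference: x̄₁ - x̄₂ = -9.10
SE = √(s₁²/n₁ + s₂²/n₂) = √(10.7²/51 + 8.1²/34) = 2.0432
df = 81.58 → 81 (Welch–Satterthwaite, rounded down)
t* = 1.990

CI: -9.10 ± 1.990 · 2.0432 = -9.10 ± 4.07 = (-13.17, -5.03)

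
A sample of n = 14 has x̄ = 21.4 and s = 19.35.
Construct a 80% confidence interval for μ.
(14.42, 28.38)

t-interval (σ unknown):
df = n - 1 = 13
t* = 1.350 for 80% confidence

Margin of error = t* · s/√n = 1.350 · 19.35/√14 = 6.98

CI: (14.42, 28.38)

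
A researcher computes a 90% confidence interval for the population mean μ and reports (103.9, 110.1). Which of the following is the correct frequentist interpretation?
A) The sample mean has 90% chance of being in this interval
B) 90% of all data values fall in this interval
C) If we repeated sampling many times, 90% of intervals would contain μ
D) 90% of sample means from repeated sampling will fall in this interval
C

A) Wrong — x̄ is observed and sits in the interval by construction.
B) Wrong — a CI is about the parameter μ, not individual data values.
C) Correct — this is the frequentist long-run coverage interpretation.
D) Wrong — coverage applies to intervals containing μ, not to future x̄ values.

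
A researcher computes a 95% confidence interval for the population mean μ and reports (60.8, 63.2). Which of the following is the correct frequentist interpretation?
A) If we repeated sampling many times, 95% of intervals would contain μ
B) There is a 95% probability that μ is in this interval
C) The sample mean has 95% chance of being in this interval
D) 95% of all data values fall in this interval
A

A) Correct — this is the frequentist long-run coverage interpretation.
B) Wrong — μ is fixed; the randomness lives in the interval, not in μ.
C) Wrong — x̄ is observed and sits in the interval by construction.
D) Wrong — a CI is about the parameter μ, not individual data values.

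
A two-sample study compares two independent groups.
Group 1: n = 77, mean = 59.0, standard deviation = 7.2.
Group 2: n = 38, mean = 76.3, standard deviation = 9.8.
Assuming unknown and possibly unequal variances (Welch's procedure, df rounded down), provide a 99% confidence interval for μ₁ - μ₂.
(-22.07, -12.53)

Difference: x̄₁ - x̄₂ = -17.30
SE = √(s₁²/n₁ + s₂²/n₂) = √(7.2²/77 + 9.8²/38) = 1.7890
df = 57.36 → 57 (Welch–Satterthwaite, rounded down)
t* = 2.665

CI: -17.30 ± 2.665 · 1.7890 = -17.30 ± 4.77 = (-22.07, -12.53)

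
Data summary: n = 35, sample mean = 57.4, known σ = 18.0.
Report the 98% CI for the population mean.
(50.32, 64.48)

z-interval (σ known):
z* = 2.326 for 98% confidence

Margin of error = z* · σ/√n = 2.326 · 18.0/√35 = 7.08

CI: (57.4 - 7.08, 57.4 + 7.08) = (50.32, 64.48)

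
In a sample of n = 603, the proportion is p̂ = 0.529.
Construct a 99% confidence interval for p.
(0.477, 0.581)

Proportion CI:
SE = √(p̂(1-p̂)/n) = √(0.529 · 0.471 / 603) = 0.02033

z* = 2.576
Margin = z* · SE = 2.576 · 0.02033 = 0.0524

CI: 0.529 ± 0.0524 = (0.477, 0.581)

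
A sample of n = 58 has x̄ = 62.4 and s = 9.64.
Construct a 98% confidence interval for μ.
(59.37, 65.43)

t-interval (σ unknown):
df = n - 1 = 57
t* = 2.394 for 98% confidence

Margin of error = t* · s/√n = 2.394 · 9.64/√58 = 3.03

CI: (59.37, 65.43)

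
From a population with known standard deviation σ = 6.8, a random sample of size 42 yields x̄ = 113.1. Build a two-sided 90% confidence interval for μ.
(111.37, 114.83)

z-interval (σ known):
z* = 1.645 for 90% confidence

Margin of error = z* · σ/√n = 1.645 · 6.8/√42 = 1.73

CI: (113.1 - 1.73, 113.1 + 1.73) = (111.37, 114.83)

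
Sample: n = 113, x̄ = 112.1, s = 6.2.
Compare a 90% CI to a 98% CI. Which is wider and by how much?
98% CI is wider by 0.81

df = 112
90% CI: t* = 1.659, (111.13, 113.07), width = 2 · t* · s/√n = 1.94
98% CI: t* = 2.360, (110.72, 113.48), width = 2 · t* · s/√n = 2.75

The 98% CI is wider by 2.75 - 1.94 = 0.81.
Higher confidence requires a wider interval.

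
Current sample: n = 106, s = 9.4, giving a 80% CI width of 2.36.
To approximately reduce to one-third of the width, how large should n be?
n ≈ 954

CI width ∝ 1/√n
To reduce width by factor 3, need √n to grow by 3 → need 3² = 9 times as many samples.

Current: n = 106, width = 2.36
New: n = 954, width ≈ 0.78

Width reduced by factor of 2.36/0.78 = 3.03.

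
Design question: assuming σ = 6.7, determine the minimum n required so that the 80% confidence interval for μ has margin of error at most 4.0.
n ≥ 5

For margin E ≤ 4.0:
n ≥ (z* · σ / E)²
n ≥ (1.282 · 6.7 / 4.0)²
n ≥ 4.61

Minimum n = 5 (rounding up)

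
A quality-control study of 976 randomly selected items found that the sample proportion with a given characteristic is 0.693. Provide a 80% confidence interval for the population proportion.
(0.674, 0.712)

Proportion CI:
SE = √(p̂(1-p̂)/n) = √(0.693 · 0.307 / 976) = 0.01476

z* = 1.282
Margin = z* · SE = 1.282 · 0.01476 = 0.0189

CI: 0.693 ± 0.0189 = (0.674, 0.712)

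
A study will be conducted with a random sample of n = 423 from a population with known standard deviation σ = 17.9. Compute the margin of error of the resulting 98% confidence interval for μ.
Margin of error = 2.02

Margin of error = z* · σ/√n
= 2.326 · 17.9/√423
= 2.326 · 17.9/20.5670
= 2.02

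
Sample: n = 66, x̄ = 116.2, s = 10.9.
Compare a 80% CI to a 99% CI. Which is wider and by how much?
99% CI is wider by 3.65

df = 65
80% CI: t* = 1.295, (114.46, 117.94), width = 2 · t* · s/√n = 3.47
99% CI: t* = 2.654, (112.64, 119.76), width = 2 · t* · s/√n = 7.12

The 99% CI is wider by 7.12 - 3.47 = 3.65.
Higher confidence requires a wider interval.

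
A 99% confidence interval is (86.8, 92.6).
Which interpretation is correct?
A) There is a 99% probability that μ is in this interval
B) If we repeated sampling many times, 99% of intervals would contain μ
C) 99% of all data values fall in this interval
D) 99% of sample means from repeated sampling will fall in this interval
B

A) Wrong — μ is fixed; the randomness lives in the interval, not in μ.
B) Correct — this is the frequentist long-run coverage interpretation.
C) Wrong — a CI is about the parameter μ, not individual data values.
D) Wrong — coverage applies to intervals containing μ, not to future x̄ values.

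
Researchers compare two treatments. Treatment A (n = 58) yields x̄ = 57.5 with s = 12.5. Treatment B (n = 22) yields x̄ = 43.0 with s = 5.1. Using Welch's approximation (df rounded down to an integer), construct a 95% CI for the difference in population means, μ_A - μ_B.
(10.58, 18.42)

Difference: x̄₁ - x̄₂ = 14.50
SE = √(s₁²/n₁ + s₂²/n₂) = √(12.5²/58 + 5.1²/22) = 1.9688
df = 77.50 → 77 (Welch–Satterthwaite, rounded down)
t* = 1.991

CI: 14.50 ± 1.991 · 1.9688 = 14.50 ± 3.92 = (10.58, 18.42)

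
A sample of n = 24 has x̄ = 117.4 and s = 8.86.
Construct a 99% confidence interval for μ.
(112.32, 122.48)

t-interval (σ unknown):
df = n - 1 = 23
t* = 2.807 for 99% confidence

Margin of error = t* · s/√n = 2.807 · 8.86/√24 = 5.08

CI: (112.32, 122.48)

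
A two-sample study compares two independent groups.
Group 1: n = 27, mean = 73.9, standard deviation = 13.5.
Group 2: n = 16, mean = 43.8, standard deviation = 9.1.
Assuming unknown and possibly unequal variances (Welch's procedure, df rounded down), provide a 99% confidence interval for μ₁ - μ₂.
(20.76, 39.44)

Difference: x̄₁ - x̄₂ = 30.10
SE = √(s₁²/n₁ + s₂²/n₂) = √(13.5²/27 + 9.1²/16) = 3.4533
df = 40.20 → 40 (Welch–Satterthwaite, rounded down)
t* = 2.704

CI: 30.10 ± 2.704 · 3.4533 = 30.10 ± 9.34 = (20.76, 39.44)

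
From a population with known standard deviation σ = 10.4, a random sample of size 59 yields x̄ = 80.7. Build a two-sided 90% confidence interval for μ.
(78.47, 82.93)

z-interval (σ known):
z* = 1.645 for 90% confidence

Margin of error = z* · σ/√n = 1.645 · 10.4/√59 = 2.23

CI: (80.7 - 2.23, 80.7 + 2.23) = (78.47, 82.93)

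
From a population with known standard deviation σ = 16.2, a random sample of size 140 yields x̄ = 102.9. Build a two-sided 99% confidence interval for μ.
(99.37, 106.43)

z-interval (σ known):
z* = 2.576 for 99% confidence

Margin of error = z* · σ/√n = 2.576 · 16.2/√140 = 3.53

CI: (102.9 - 3.53, 102.9 + 3.53) = (99.37, 106.43)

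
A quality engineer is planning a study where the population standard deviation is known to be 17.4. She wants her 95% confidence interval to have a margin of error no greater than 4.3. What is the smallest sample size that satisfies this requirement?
n ≥ 63

For margin E ≤ 4.3:
n ≥ (z* · σ / E)²
n ≥ (1.960 · 17.4 / 4.3)²
n ≥ 62.90

Minimum n = 63 (rounding up)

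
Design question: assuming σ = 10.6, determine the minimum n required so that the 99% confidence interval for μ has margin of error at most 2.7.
n ≥ 103

For margin E ≤ 2.7:
n ≥ (z* · σ / E)²
n ≥ (2.576 · 10.6 / 2.7)²
n ≥ 102.28

Minimum n = 103 (rounding up)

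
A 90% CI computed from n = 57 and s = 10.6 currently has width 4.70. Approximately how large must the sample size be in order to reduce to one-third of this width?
n ≈ 513

CI width ∝ 1/√n
To reduce width by factor 3, need √n to grow by 3 → need 3² = 9 times as many samples.

Current: n = 57, width = 4.70
New: n = 513, width ≈ 1.54

Width reduced by factor of 4.70/1.54 = 3.05.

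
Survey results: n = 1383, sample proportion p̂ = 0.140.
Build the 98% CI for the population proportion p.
(0.118, 0.162)

Proportion CI:
SE = √(p̂(1-p̂)/n) = √(0.140 · 0.860 / 1383) = 0.00933

z* = 2.326
Margin = z* · SE = 2.326 · 0.00933 = 0.0217

CI: 0.140 ± 0.0217 = (0.118, 0.162)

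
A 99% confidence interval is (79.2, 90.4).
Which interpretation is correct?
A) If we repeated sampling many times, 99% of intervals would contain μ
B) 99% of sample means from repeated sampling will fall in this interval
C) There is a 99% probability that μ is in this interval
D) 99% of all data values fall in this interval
A

A) Correct — this is the frequentist long-run coverage interpretation.
B) Wrong — coverage applies to intervals containing μ, not to future x̄ values.
C) Wrong — μ is fixed; the randomness lives in the interval, not in μ.
D) Wrong — a CI is about the parameter μ, not individual data values.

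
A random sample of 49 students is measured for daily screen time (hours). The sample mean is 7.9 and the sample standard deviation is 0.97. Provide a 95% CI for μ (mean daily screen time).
(7.62, 8.18)

t-interval (σ unknown):
df = n - 1 = 48
t* = 2.011 for 95% confidence

Margin of error = t* · s/√n = 2.011 · 0.97/√49 = 0.28

CI: (7.62, 8.18)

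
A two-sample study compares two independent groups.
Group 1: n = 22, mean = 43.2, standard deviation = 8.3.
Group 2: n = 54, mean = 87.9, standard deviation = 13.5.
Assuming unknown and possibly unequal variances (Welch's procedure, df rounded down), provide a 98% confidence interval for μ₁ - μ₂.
(-50.79, -38.61)

Difference: x̄₁ - x̄₂ = -44.70
SE = √(s₁²/n₁ + s₂²/n₂) = √(8.3²/22 + 13.5²/54) = 2.5508
df = 62.09 → 62 (Welch–Satterthwaite, rounded down)
t* = 2.388

CI: -44.70 ± 2.388 · 2.5508 = -44.70 ± 6.09 = (-50.79, -38.61)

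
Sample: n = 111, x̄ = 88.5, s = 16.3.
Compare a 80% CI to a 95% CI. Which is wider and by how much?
95% CI is wider by 2.14

df = 110
80% CI: t* = 1.289, (86.51, 90.49), width = 2 · t* · s/√n = 3.99
95% CI: t* = 1.982, (85.43, 91.57), width = 2 · t* · s/√n = 6.13

The 95% CI is wider by 6.13 - 3.99 = 2.14.
Higher confidence requires a wider interval.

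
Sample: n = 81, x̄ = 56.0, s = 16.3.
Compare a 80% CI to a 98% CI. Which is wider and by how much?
98% CI is wider by 3.92

df = 80
80% CI: t* = 1.292, (53.66, 58.34), width = 2 · t* · s/√n = 4.68
98% CI: t* = 2.374, (51.70, 60.30), width = 2 · t* · s/√n = 8.60

The 98% CI is wider by 8.60 - 4.68 = 3.92.
Higher confidence requires a wider interval.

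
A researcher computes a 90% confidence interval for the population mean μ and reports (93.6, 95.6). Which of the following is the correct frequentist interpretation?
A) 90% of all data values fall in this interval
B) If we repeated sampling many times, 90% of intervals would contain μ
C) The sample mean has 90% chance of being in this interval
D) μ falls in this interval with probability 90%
B

A) Wrong — a CI is about the parameter μ, not individual data values.
B) Correct — this is the frequentist long-run coverage interpretation.
C) Wrong — x̄ is observed and sits in the interval by construction.
D) Wrong — μ is fixed; the randomness lives in the interval, not in μ.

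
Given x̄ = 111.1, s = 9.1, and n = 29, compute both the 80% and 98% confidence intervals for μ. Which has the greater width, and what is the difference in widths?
98% CI is wider by 3.90

df = 28
80% CI: t* = 1.313, (108.88, 113.32), width = 2 · t* · s/√n = 4.44
98% CI: t* = 2.467, (106.93, 115.27), width = 2 · t* · s/√n = 8.34

The 98% CI is wider by 8.34 - 4.44 = 3.90.
Higher confidence requires a wider interval.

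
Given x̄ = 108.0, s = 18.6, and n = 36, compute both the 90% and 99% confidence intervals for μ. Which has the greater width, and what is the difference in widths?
99% CI is wider by 6.41

df = 35
90% CI: t* = 1.690, (102.76, 113.24), width = 2 · t* · s/√n = 10.48
99% CI: t* = 2.724, (99.56, 116.44), width = 2 · t* · s/√n = 16.89

The 99% CI is wider by 16.89 - 10.48 = 6.41.
Higher confidence requires a wider interval.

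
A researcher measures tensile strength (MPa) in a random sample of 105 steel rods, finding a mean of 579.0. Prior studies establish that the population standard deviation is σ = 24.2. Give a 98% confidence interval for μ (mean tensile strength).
(573.51, 584.49)

z-interval (σ known):
z* = 2.326 for 98% confidence

Margin of error = z* · σ/√n = 2.326 · 24.2/√105 = 5.49

CI: (579.0 - 5.49, 579.0 + 5.49) = (573.51, 584.49)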